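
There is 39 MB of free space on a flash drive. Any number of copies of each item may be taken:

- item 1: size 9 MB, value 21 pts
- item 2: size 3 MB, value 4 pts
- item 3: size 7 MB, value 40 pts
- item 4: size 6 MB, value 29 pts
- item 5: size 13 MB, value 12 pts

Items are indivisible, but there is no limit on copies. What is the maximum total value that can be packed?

207 pts

Best value-per-unit is item 3 at 40/7; filling with it alone gives 5×40 = 200.
Optimal mix: 3×item 3 + 3×item 4 → size 39, value 207.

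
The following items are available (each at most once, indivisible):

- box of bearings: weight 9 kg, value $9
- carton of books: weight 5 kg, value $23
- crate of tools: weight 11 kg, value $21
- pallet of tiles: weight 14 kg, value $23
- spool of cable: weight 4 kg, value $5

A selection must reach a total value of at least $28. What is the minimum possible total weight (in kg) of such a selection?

Subsets with value ≥ 28, sorted by total weight:
- carton of books+spool of cable: weight 9, value 28
- box of bearings+carton of books: weight 14, value 32
- carton of books+crate of tools: weight 16, value 44
- box of bearings+carton of books+spool of cable: weight 18, value 37
Minimum weight: 9 kg.

9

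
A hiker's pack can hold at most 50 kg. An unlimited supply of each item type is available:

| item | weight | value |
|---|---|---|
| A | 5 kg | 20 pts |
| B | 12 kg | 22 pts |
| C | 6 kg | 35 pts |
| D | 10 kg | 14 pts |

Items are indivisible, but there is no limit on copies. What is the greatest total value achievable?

280 pts

Best value-per-unit is C at 35/6, and filling with it alone uses weight 8×6=48. No mix of the others beats 8×35 = 280.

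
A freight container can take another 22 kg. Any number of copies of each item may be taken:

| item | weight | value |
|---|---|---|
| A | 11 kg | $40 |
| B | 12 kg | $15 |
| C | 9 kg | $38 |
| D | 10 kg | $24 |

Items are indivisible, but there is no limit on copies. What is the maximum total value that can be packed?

$80

Best value-per-unit is C at 38/9; filling with it alone gives 2×38 = 76.
Optimal mix: 2×A → weight 22, value 80.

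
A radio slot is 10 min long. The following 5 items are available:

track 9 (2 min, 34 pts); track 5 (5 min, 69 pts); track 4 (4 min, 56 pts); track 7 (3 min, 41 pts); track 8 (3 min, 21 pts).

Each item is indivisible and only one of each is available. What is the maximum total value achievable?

144 pts

This is a 0/1 knapsack; check combinations near the capacity.
- track 9+track 5+track 7: duration 2+5+3=10, value 34+69+41=144
- track 9+track 4+track 7: duration 2+4+3=9, value 34+56+41=131
- track 5+track 4: duration 5+4=9, value 69+56=125
Best: 144 pts.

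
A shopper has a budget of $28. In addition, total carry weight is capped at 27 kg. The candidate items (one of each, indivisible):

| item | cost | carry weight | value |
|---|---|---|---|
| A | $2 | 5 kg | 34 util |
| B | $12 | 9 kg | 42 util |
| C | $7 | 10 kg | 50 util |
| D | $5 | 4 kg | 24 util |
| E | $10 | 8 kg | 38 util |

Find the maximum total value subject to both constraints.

Feasible sets respecting both limits:
- A+C+D+E: cost 24, carry weight 27, value 146
- A+B+C: cost 21, carry weight 24, value 126
- A+C+E: cost 19, carry weight 23, value 122
- B+C+D: cost 24, carry weight 23, value 116
Best: 146 util.

146 util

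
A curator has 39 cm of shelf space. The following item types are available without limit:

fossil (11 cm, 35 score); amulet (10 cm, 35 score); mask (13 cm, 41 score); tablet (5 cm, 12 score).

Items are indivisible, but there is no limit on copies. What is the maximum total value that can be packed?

Best value-per-unit is amulet at 35/10; filling with it alone gives 3×35 = 105.
Optimal mix: 1×fossil + 1×amulet + 1×mask + 1×tablet → length 39, value 123.

123 score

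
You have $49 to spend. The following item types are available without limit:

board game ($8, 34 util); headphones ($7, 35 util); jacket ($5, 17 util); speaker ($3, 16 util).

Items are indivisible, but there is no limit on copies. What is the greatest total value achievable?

259 util

Best value-per-unit is speaker at 16/3; filling with it alone gives 16×16 = 256.
Optimal mix: 1×headphones + 14×speaker → cost 49, value 259.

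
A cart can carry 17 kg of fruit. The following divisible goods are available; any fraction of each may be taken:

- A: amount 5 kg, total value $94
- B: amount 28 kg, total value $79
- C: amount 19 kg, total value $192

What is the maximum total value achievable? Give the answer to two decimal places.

Take in order of value per unit:
- A (94/5 per unit): all 5 → value 94, running total 94.00
- C (192/19 per unit): 12 of 19 → value 12×192/19 = 121.2632, running total 215.26
Total 215.26.

215.26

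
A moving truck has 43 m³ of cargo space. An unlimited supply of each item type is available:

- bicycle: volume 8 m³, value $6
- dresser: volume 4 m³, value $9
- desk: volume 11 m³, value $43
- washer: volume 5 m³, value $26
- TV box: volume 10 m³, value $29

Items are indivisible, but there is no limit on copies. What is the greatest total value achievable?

$208

Best value-per-unit is washer at 26/5, and filling with it alone uses volume 8×5=40. No mix of the others beats 8×26 = 208.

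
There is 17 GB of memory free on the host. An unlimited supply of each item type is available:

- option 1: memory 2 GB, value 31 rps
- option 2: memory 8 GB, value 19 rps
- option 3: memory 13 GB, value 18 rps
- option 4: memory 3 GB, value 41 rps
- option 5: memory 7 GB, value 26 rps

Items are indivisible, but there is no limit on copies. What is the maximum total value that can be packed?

258 rps

Best value-per-unit is option 1 at 31/2; filling with it alone gives 8×31 = 248.
Optimal mix: 7×option 1 + 1×option 4 → memory 17, value 258.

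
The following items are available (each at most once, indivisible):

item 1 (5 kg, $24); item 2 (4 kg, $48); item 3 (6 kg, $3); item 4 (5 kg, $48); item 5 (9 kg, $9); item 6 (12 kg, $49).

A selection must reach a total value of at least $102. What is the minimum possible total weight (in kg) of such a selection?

Subsets with value ≥ 102, sorted by total weight:
- item 1+item 2+item 4: weight 14, value 120
- item 2+item 4+item 5: weight 18, value 105
- item 1+item 2+item 3+item 4: weight 20, value 123
- item 2+item 4+item 6: weight 21, value 145
Minimum weight: 14 kg.

14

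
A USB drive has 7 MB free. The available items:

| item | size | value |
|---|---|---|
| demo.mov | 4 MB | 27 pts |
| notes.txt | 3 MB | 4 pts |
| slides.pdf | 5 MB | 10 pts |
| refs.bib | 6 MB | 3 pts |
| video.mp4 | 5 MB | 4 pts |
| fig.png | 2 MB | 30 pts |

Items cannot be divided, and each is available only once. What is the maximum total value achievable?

Check high-value combinations within 7 MB:
- demo.mov+fig.png: size 4+2=6, value 27+30=57
- slides.pdf+fig.png: size 5+2=7, value 10+30=40
- notes.txt+fig.png: size 3+2=5, value 4+30=34
Best: 57 pts.

57 pts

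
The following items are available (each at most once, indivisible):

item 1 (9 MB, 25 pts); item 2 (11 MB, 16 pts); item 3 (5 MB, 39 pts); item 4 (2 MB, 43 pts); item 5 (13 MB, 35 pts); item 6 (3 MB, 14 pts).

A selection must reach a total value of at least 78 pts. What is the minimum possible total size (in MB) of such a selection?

7

Subsets with value ≥ 78, sorted by total size:
- item 3+item 4: size 7, value 82
- item 3+item 4+item 6: size 10, value 96
- item 1+item 4+item 6: size 14, value 82
Minimum size: 7 MB.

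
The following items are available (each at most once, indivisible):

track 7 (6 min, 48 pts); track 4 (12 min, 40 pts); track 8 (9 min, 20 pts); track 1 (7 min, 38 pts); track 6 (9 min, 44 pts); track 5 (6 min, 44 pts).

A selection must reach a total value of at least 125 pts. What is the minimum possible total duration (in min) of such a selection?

19

Subsets with value ≥ 125, sorted by total duration:
- track 7+track 1+track 5: duration 19, value 130
- track 7+track 6+track 5: duration 21, value 136
- track 7+track 1+track 6: duration 22, value 130
- track 1+track 6+track 5: duration 22, value 126
Minimum duration: 19 min.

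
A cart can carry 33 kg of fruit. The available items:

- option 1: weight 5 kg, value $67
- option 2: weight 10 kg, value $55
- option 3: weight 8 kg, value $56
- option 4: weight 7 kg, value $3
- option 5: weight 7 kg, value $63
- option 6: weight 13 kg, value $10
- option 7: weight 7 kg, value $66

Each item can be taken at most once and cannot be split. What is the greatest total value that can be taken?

Check high-value combinations within 33 kg:
- option 1+option 3+option 5+option 7: weight 5+8+7+7=27, value 67+56+63+66=252
- option 1+option 2+option 5+option 7: weight 5+10+7+7=29, value 67+55+63+66=251
- option 1+option 2+option 3+option 7: weight 5+10+8+7=30, value 67+55+56+66=244
Best: $252.

$252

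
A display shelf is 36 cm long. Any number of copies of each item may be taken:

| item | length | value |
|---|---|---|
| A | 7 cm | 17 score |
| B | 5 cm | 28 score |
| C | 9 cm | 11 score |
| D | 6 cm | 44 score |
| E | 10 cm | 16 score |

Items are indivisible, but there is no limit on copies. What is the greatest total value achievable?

Best value-per-unit is D at 44/6, and filling with it alone uses length 6×6=36. No mix of the others beats 6×44 = 264.

264 score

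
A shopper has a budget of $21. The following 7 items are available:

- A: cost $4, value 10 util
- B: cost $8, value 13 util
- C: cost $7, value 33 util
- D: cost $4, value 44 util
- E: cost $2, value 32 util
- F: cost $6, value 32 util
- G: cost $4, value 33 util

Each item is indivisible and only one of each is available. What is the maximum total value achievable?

Check high-value combinations within $21:
- A+C+D+E+G: cost 4+7+4+2+4=21, value 10+33+44+32+33=152
- A+D+E+F+G: cost 4+4+2+6+4=20, value 10+44+32+32+33=151
- C+D+E+G: cost 7+4+2+4=17, value 33+44+32+33=142
- C+D+F+G: cost 7+4+6+4=21, value 33+44+32+33=142
Best: 152 util.

152 util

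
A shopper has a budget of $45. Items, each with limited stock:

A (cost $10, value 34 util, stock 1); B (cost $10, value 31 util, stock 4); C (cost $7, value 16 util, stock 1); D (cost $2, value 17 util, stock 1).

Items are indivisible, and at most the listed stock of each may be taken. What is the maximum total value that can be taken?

144 util

Best selections within cost 45 and stock limits:
- 1×A + 3×B + 1×D: cost 42, value 144
- 4×B + 1×D: cost 42, value 141
- 1×A + 2×B + 1×C + 1×D: cost 39, value 129
- 1×A + 3×B: cost 40, value 127
Best: 144 util.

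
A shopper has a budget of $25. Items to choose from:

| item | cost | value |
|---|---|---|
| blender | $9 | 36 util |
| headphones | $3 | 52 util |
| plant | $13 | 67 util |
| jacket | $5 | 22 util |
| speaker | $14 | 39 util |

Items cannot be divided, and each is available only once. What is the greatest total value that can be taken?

155 util

Check high-value combinations within $25:
- blender+headphones+plant: cost 9+3+13=25, value 36+52+67=155
- headphones+plant+jacket: cost 3+13+5=21, value 52+67+22=141
- headphones+plant: cost 3+13=16, value 52+67=119
Best: 155 util.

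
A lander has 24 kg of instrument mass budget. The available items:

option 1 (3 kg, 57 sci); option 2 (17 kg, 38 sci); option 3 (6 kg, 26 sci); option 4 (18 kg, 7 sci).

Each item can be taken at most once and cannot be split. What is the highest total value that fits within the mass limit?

Check high-value combinations within 24 kg:
- option 1+option 2: mass 3+17=20, value 57+38=95
- option 1+option 3: mass 3+6=9, value 57+26=83
- option 1+option 4: mass 3+18=21, value 57+7=64
- option 2+option 3: mass 17+6=23, value 38+26=64
Best: 95 sci.

95 sci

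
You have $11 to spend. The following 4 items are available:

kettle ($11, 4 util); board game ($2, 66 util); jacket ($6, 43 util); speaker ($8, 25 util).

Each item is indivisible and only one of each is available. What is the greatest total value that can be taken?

109 util

Check high-value combinations within $11:
- board game+jacket: cost 2+6=8, value 66+43=109
- board game+speaker: cost 2+8=10, value 66+25=91
- board game: cost 2, value 66
- jacket: cost 6, value 43
Best: 109 util.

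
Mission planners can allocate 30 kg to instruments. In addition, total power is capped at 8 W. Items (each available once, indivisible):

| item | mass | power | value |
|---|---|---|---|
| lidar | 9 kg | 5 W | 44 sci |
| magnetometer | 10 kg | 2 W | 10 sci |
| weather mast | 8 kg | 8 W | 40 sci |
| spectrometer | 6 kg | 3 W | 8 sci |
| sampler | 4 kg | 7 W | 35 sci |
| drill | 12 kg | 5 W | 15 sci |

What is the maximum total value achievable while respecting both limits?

54 sci

Feasible sets respecting both limits:
- lidar+magnetometer: mass 19, power 7, value 54
- lidar+spectrometer: mass 15, power 8, value 52
- lidar: mass 9, power 5, value 44
- weather mast: mass 8, power 8, value 40
Best: 54 sci.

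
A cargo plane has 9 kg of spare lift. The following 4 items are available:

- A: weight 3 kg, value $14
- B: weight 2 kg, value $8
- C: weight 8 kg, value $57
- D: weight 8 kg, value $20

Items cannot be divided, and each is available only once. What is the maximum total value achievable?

$57

Check high-value combinations within 9 kg:
- C: weight 8, value 57
- A+B: weight 3+2=5, value 14+8=22
- D: weight 8, value 20
- A: weight 3, value 14
- B: weight 2, value 8
Best: $57.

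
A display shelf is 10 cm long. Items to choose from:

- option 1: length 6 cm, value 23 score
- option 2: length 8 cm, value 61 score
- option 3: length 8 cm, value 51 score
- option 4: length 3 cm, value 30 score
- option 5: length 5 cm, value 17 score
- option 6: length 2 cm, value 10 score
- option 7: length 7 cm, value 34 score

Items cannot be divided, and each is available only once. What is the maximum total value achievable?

71 score

This is a 0/1 knapsack; check combinations near the capacity.
- option 2+option 6: length 8+2=10, value 61+10=71
- option 4+option 7: length 3+7=10, value 30+34=64
- option 2: length 8, value 61
Best: 71 score.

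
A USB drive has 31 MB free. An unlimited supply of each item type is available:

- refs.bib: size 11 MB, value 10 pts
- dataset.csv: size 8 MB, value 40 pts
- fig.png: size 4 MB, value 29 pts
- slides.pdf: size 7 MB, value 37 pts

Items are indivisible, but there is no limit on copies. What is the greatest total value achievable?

211 pts

Best value-per-unit is fig.png at 29/4; filling with it alone gives 7×29 = 203.
Optimal mix: 6×fig.png + 1×slides.pdf → size 31, value 211.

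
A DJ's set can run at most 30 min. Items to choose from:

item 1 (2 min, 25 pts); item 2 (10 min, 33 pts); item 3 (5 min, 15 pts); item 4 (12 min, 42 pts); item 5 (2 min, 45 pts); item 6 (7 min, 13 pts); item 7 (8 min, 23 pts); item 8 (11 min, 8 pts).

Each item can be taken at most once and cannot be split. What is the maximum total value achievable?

150 pts

Check high-value combinations within 30 min:
- item 1+item 3+item 4+item 5+item 7: duration 2+5+12+2+8=29, value 25+15+42+45+23=150
- item 1+item 2+item 4+item 5: duration 2+10+12+2=26, value 25+33+42+45=145
- item 1+item 2+item 3+item 5+item 7: duration 2+10+5+2+8=27, value 25+33+15+45+23=141
Best: 150 pts.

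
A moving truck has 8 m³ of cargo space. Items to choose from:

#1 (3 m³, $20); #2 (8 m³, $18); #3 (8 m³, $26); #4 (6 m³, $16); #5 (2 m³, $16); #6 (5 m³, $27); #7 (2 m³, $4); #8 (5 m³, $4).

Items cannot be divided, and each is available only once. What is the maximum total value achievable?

$47

This is a 0/1 knapsack; check combinations near the capacity.
- #1+#6: volume 3+5=8, value 20+27=47
- #5+#6: volume 2+5=7, value 16+27=43
- #1+#5+#7: volume 3+2+2=7, value 20+16+4=40
Best: $47.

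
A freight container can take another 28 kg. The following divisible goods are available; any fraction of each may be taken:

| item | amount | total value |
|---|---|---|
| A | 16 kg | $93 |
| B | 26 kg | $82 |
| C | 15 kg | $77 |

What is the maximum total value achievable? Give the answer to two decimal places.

154.60

Take in order of value per unit:
- A (93/16 per unit): all 16 → value 93, running total 93.00
- C (77/15 per unit): 12 of 15 → value 12×77/15 = 61.6000, running total 154.60
Total 154.60.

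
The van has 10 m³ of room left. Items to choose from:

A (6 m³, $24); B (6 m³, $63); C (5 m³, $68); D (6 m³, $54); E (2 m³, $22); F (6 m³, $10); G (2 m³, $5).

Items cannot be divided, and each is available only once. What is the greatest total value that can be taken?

Check high-value combinations within 10 m³:
- C+E+G: volume 5+2+2=9, value 68+22+5=95
- C+E: volume 5+2=7, value 68+22=90
- B+E+G: volume 6+2+2=10, value 63+22+5=90
- B+E: volume 6+2=8, value 63+22=85
- D+E+G: volume 6+2+2=10, value 54+22+5=81
Best: $95.

$95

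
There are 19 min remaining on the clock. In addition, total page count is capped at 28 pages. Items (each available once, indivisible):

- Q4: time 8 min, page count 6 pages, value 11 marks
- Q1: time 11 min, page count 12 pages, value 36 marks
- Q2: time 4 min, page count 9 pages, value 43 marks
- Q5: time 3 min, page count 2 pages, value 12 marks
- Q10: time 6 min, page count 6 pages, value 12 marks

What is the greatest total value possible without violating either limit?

91 marks

Feasible sets respecting both limits:
- Q1+Q2+Q5: time 18, page count 23, value 91
- Q1+Q2: time 15, page count 21, value 79
- Q2+Q5+Q10: time 13, page count 17, value 67
Best: 91 marks.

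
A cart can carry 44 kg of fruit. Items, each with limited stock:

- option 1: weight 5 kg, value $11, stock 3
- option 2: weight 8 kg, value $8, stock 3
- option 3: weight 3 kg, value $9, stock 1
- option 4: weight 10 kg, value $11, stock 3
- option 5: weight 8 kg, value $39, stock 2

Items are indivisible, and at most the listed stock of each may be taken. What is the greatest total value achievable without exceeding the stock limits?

$131

Top feasible selections:
- 3×option 1 + 1×option 3 + 1×option 4 + 2×option 5: weight 44, value 131
- 3×option 1 + 1×option 2 + 1×option 3 + 2×option 5: weight 42, value 128
- 3×option 1 + 1×option 4 + 2×option 5: weight 41, value 122
Best: $131.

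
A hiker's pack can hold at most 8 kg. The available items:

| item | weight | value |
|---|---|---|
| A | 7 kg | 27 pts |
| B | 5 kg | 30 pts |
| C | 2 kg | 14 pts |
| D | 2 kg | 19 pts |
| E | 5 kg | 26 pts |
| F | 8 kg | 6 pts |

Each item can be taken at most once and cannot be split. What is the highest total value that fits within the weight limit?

49 pts

Check high-value combinations within 8 kg:
- B+D: weight 5+2=7, value 30+19=49
- D+E: weight 2+5=7, value 19+26=45
- B+C: weight 5+2=7, value 30+14=44
- C+E: weight 2+5=7, value 14+26=40
Best: 49 pts.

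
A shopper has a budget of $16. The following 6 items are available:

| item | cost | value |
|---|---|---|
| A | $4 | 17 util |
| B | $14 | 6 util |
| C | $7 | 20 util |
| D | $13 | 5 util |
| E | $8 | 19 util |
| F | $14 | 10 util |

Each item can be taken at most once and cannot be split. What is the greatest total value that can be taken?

This is a 0/1 knapsack; check combinations near the capacity.
- C+E: cost 7+8=15, value 20+19=39
- A+C: cost 4+7=11, value 17+20=37
- A+E: cost 4+8=12, value 17+19=36
- C: cost 7, value 20
Best: 39 util.

39 util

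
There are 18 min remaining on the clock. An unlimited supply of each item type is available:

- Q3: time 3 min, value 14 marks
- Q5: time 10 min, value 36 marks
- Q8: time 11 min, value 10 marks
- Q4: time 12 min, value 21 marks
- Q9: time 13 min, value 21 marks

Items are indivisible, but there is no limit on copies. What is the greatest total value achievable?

Best value-per-unit is Q3 at 14/3, and filling with it alone uses time 6×3=18. No mix of the others beats 6×14 = 84.

84 marks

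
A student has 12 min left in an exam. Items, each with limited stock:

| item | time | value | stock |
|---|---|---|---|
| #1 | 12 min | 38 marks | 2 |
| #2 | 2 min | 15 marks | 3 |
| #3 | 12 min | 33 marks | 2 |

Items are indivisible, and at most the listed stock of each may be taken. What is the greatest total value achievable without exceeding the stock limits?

45 marks

Best selections within time 12 and stock limits:
- 3×#2: time 6, value 45
- 1×#1: time 12, value 38
Best: 45 marks.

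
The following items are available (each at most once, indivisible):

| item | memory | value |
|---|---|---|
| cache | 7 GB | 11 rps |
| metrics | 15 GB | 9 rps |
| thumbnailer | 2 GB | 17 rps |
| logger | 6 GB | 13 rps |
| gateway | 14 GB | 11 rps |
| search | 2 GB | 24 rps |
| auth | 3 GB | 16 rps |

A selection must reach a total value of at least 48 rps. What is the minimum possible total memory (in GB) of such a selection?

Subsets with value ≥ 48, sorted by total memory:
- thumbnailer+search+auth: memory 7, value 57
- thumbnailer+logger+search: memory 10, value 54
- logger+search+auth: memory 11, value 53
Minimum memory: 7 GB.

7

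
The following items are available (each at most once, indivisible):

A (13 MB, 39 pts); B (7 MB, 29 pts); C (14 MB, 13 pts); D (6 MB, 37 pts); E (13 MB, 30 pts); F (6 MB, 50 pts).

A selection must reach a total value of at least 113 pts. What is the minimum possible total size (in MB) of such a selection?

19

Subsets with value ≥ 113, sorted by total size:
- B+D+F: size 19, value 116
- A+D+F: size 25, value 126
- D+E+F: size 25, value 117
Minimum size: 19 MB.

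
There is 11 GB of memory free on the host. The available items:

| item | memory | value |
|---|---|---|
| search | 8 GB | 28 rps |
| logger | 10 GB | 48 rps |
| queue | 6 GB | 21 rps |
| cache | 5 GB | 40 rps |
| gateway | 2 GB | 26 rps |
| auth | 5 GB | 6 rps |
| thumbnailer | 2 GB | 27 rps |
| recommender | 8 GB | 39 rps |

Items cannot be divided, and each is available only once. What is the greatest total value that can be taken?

93 rps

Check high-value combinations within 11 GB:
- cache+gateway+thumbnailer: memory 5+2+2=9, value 40+26+27=93
- queue+gateway+thumbnailer: memory 6+2+2=10, value 21+26+27=74
- cache+thumbnailer: memory 5+2=7, value 40+27=67
- cache+gateway: memory 5+2=7, value 40+26=66
- thumbnailer+recommender: memory 2+8=10, value 27+39=66
Best: 93 rps.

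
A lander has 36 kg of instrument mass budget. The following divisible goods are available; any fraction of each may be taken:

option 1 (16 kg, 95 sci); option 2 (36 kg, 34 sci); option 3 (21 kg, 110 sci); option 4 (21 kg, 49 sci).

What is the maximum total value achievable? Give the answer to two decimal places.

199.76

Take in order of value per unit:
- option 1 (95/16 per unit): all 16 → value 95, running total 95.00
- option 3 (110/21 per unit): 20 of 21 → value 20×110/21 = 104.7619, running total 199.76
Total 199.76.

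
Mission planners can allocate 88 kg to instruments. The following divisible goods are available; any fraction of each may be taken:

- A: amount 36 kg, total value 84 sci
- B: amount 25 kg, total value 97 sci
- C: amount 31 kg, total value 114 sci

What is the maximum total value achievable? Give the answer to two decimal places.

285.67

Take in order of value per unit:
- B (97/25 per unit): all 25 → value 97, running total 97.00
- C (114/31 per unit): all 31 → value 114, running total 211.00
- A (84/36 per unit): 32 of 36 → value 32×84/36 = 74.6667, running total 285.67
Total 285.67.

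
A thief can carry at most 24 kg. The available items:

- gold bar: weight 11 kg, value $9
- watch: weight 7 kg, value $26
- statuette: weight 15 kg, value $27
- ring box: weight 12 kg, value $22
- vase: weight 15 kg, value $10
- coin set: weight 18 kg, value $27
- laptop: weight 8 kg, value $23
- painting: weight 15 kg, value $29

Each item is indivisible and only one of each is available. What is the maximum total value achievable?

$55

Check high-value combinations within 24 kg:
- watch+painting: weight 7+15=22, value 26+29=55
- watch+statuette: weight 7+15=22, value 26+27=53
- laptop+painting: weight 8+15=23, value 23+29=52
Best: $55.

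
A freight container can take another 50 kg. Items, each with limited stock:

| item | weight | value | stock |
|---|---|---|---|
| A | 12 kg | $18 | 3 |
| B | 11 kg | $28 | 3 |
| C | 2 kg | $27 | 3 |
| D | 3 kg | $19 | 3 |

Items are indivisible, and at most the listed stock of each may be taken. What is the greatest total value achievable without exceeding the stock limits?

Top feasible selections:
- 3×B + 3×C + 3×D: weight 48, value 222
- 1×A + 2×B + 3×C + 3×D: weight 49, value 212
- 3×B + 3×C + 2×D: weight 45, value 203
Best: $222.

$222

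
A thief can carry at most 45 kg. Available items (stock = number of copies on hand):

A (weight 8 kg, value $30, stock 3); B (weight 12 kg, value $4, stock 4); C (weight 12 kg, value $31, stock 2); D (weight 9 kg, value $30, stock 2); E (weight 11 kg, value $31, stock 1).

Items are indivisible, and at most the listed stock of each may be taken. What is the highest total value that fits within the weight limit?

$151

Best selections within weight 45 and stock limits:
- 3×A + 1×D + 1×E: weight 44, value 151
- 2×A + 2×D + 1×E: weight 45, value 151
Best: $151.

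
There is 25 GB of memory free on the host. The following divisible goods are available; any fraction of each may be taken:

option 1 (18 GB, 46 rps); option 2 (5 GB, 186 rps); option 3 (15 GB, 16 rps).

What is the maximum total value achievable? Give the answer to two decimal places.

234.13

Take in order of value per unit:
- option 2 (186/5 per unit): all 5 → value 186, running total 186.00
- option 1 (46/18 per unit): all 18 → value 46, running total 232.00
- option 3 (16/15 per unit): 2 of 15 → value 2×16/15 = 2.1333, running total 234.13
Total 234.13.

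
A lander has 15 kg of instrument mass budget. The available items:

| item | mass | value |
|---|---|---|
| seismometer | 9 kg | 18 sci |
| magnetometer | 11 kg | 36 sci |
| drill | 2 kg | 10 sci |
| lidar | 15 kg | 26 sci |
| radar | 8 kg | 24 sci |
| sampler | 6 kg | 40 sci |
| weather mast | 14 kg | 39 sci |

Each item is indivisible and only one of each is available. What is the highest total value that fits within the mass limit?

64 sci

Check high-value combinations within 15 kg:
- radar+sampler: mass 8+6=14, value 24+40=64
- seismometer+sampler: mass 9+6=15, value 18+40=58
- drill+sampler: mass 2+6=8, value 10+40=50
Best: 64 sci.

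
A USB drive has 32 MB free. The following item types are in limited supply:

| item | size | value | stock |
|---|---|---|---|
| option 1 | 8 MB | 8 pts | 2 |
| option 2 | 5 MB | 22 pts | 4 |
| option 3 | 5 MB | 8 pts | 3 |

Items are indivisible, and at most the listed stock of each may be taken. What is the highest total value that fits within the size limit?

Top feasible selections:
- 4×option 2 + 2×option 3: size 30, value 104
- 4×option 2 + 1×option 3: size 25, value 96
Best: 104 pts.

104 pts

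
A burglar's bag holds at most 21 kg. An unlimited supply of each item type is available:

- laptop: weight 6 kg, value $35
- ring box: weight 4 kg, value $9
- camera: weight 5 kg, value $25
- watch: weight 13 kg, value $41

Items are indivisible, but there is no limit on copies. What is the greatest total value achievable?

$110

Best value-per-unit is laptop at 35/6; filling with it alone gives 3×35 = 105.
Optimal mix: 1×laptop + 3×camera → weight 21, value 110.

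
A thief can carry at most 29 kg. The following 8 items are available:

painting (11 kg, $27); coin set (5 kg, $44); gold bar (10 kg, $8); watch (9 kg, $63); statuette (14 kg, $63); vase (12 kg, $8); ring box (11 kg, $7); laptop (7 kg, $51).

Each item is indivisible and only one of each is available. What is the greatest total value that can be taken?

This is a 0/1 knapsack; check combinations near the capacity.
- coin set+watch+statuette: weight 5+9+14=28, value 44+63+63=170
- coin set+watch+laptop: weight 5+9+7=21, value 44+63+51=158
- coin set+statuette+laptop: weight 5+14+7=26, value 44+63+51=158
- painting+watch+laptop: weight 11+9+7=27, value 27+63+51=141
Best: $170.

$170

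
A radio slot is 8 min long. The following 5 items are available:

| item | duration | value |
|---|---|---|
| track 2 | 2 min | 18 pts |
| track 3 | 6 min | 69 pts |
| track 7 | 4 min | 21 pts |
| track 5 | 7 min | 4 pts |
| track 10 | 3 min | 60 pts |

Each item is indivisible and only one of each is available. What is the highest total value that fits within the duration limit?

This is a 0/1 knapsack; check combinations near the capacity.
- track 2+track 3: duration 2+6=8, value 18+69=87
- track 7+track 10: duration 4+3=7, value 21+60=81
- track 2+track 10: duration 2+3=5, value 18+60=78
Best: 87 pts.

87 pts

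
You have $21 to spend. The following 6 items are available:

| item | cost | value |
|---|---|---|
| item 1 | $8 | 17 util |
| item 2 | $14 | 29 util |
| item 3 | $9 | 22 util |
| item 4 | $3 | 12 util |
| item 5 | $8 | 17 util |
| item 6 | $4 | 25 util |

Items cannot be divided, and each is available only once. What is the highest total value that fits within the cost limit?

Check high-value combinations within $21:
- item 2+item 4+item 6: cost 14+3+4=21, value 29+12+25=66
- item 1+item 3+item 6: cost 8+9+4=21, value 17+22+25=64
- item 3+item 5+item 6: cost 9+8+4=21, value 22+17+25=64
- item 3+item 4+item 6: cost 9+3+4=16, value 22+12+25=59
Best: 66 util.

66 util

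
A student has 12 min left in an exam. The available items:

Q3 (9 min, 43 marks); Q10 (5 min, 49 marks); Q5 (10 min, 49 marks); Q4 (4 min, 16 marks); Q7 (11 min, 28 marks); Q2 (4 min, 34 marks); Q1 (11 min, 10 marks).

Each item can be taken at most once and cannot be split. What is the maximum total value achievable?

Check high-value combinations within 12 min:
- Q10+Q2: time 5+4=9, value 49+34=83
- Q10+Q4: time 5+4=9, value 49+16=65
- Q4+Q2: time 4+4=8, value 16+34=50
Best: 83 marks.

83 marks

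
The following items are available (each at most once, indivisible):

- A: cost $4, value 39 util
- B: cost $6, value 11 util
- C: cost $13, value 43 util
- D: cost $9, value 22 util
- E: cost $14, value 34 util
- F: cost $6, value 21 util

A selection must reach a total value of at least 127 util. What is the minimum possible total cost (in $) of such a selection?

37

Subsets with value ≥ 127, sorted by total cost:
- A+C+E+F: cost 37, value 137
- A+B+C+E: cost 37, value 127
Minimum cost: 37 $.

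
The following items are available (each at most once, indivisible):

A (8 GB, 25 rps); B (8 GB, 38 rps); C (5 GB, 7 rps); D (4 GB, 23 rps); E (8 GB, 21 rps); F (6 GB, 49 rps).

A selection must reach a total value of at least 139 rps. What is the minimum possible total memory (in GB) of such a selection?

31

Subsets with value ≥ 139, sorted by total memory:
- A+B+C+D+F: memory 31, value 142
- A+B+D+E+F: memory 34, value 156
- A+B+C+E+F: memory 35, value 140
- A+B+C+D+E+F: memory 39, value 163
Minimum memory: 31 GB.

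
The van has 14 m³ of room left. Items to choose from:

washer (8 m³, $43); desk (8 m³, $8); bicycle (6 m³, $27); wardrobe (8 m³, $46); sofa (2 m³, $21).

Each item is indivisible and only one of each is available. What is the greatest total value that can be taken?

$73

This is a 0/1 knapsack; check combinations near the capacity.
- bicycle+wardrobe: volume 6+8=14, value 27+46=73
- washer+bicycle: volume 8+6=14, value 43+27=70
- wardrobe+sofa: volume 8+2=10, value 46+21=67
- washer+sofa: volume 8+2=10, value 43+21=64
Best: $73.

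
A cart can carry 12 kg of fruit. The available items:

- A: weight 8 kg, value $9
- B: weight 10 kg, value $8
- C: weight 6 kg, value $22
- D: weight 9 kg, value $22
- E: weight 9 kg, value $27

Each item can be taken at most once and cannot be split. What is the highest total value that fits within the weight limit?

$27

Check high-value combinations within 12 kg:
- E: weight 9, value 27
- C: weight 6, value 22
- D: weight 9, value 22
- A: weight 8, value 9
Best: $27.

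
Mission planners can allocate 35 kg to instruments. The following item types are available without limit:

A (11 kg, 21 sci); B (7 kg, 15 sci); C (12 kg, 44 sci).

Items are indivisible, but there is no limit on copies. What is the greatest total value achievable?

Best value-per-unit is C at 44/12; filling with it alone gives 2×44 = 88.
Optimal mix: 1×A + 2×C → mass 35, value 109.

109 sci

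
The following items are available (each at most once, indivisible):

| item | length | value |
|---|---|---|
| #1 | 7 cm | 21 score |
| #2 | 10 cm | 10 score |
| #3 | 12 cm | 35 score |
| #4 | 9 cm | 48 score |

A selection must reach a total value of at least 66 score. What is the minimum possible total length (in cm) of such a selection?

Subsets with value ≥ 66, sorted by total length:
- #1+#4: length 16, value 69
- #3+#4: length 21, value 83
- #1+#2+#4: length 26, value 79
- #1+#3+#4: length 28, value 104
Minimum length: 16 cm.

16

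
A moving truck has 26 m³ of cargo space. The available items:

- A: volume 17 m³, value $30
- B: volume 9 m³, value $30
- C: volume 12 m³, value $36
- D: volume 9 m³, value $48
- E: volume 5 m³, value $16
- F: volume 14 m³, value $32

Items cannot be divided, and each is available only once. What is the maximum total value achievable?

$100

This is a 0/1 knapsack; check combinations near the capacity.
- C+D+E: volume 12+9+5=26, value 36+48+16=100
- B+D+E: volume 9+9+5=23, value 30+48+16=94
- C+D: volume 12+9=21, value 36+48=84
Best: $100.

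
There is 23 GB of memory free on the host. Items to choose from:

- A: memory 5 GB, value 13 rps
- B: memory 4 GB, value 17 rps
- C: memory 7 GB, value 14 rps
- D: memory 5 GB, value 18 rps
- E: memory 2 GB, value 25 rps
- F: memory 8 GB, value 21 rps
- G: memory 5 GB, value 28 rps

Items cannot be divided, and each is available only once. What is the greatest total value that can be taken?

102 rps

This is a 0/1 knapsack; check combinations near the capacity.
- B+C+D+E+G: memory 4+7+5+2+5=23, value 17+14+18+25+28=102
- A+B+D+E+G: memory 5+4+5+2+5=21, value 13+17+18+25+28=101
- A+B+C+E+G: memory 5+4+7+2+5=23, value 13+17+14+25+28=97
Best: 102 rps.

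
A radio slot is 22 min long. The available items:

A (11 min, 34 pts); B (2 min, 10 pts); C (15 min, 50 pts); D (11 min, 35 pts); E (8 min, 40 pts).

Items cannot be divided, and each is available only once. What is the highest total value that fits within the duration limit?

Check high-value combinations within 22 min:
- B+D+E: duration 2+11+8=21, value 10+35+40=85
- A+B+E: duration 11+2+8=21, value 34+10+40=84
- D+E: duration 11+8=19, value 35+40=75
Best: 85 pts.

85 pts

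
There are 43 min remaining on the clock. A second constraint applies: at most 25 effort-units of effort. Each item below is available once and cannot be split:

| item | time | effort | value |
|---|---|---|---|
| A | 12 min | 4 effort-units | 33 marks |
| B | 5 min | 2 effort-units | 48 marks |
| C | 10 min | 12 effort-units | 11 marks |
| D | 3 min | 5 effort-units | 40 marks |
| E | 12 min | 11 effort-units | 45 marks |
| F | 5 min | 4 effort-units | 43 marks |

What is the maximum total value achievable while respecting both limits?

176 marks

Feasible sets respecting both limits:
- B+D+E+F: time 25, effort 22, value 176
- A+B+E+F: time 34, effort 21, value 169
- A+B+D+E: time 32, effort 22, value 166
- A+B+D+F: time 25, effort 15, value 164
Best: 176 marks.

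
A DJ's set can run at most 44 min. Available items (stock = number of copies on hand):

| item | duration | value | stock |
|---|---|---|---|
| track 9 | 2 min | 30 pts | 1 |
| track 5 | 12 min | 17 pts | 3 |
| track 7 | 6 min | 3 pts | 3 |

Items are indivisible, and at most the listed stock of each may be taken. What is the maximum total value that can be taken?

Top feasible selections:
- 1×track 9 + 3×track 5 + 1×track 7: duration 44, value 84
- 1×track 9 + 3×track 5: duration 38, value 81
- 1×track 9 + 2×track 5 + 3×track 7: duration 44, value 73
- 1×track 9 + 2×track 5 + 2×track 7: duration 38, value 70
Best: 84 pts.

84 pts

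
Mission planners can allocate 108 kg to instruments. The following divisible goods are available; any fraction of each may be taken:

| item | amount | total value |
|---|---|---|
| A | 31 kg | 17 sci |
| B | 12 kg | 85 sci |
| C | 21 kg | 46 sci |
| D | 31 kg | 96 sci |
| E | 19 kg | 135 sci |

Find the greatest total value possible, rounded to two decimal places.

375.71

Take in order of value per unit:
- E (135/19 per unit): all 19 → value 135, running total 135.00
- B (85/12 per unit): all 12 → value 85, running total 220.00
- D (96/31 per unit): all 31 → value 96, running total 316.00
- C (46/21 per unit): all 21 → value 46, running total 362.00
- A (17/31 per unit): 25 of 31 → value 25×17/31 = 13.7097, running total 375.71
Total 375.71.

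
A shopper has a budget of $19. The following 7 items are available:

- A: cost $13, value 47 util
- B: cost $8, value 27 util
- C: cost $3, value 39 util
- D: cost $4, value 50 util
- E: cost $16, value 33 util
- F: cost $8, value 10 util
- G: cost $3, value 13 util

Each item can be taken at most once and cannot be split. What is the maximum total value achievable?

129 util

This is a 0/1 knapsack; check combinations near the capacity.
- B+C+D+G: cost 8+3+4+3=18, value 27+39+50+13=129
- B+C+D: cost 8+3+4=15, value 27+39+50=116
- C+D+F+G: cost 3+4+8+3=18, value 39+50+10+13=112
- C+D+G: cost 3+4+3=10, value 39+50+13=102
Best: 129 util.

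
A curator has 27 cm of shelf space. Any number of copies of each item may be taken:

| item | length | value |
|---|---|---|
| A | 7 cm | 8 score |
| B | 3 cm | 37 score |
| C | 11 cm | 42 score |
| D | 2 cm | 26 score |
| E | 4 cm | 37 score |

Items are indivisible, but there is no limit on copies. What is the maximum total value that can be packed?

Best value-per-unit is D at 26/2; filling with it alone gives 13×26 = 338.
Optimal mix: 1×B + 12×D → length 27, value 349.

349 score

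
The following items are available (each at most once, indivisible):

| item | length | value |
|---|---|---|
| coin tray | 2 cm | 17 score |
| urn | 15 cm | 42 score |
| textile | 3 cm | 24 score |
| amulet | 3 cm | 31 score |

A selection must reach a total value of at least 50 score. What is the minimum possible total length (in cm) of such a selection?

6

Subsets with value ≥ 50, sorted by total length:
- textile+amulet: length 6, value 55
- coin tray+textile+amulet: length 8, value 72
- coin tray+urn: length 17, value 59
- urn+amulet: length 18, value 73
Minimum length: 6 cm.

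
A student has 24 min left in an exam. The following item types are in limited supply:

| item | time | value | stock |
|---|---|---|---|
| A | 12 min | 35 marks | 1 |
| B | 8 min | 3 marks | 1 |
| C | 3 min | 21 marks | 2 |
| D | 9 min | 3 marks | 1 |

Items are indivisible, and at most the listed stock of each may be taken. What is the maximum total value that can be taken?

77 marks

Top feasible selections:
- 1×A + 2×C: time 18, value 77
- 1×A + 1×B + 1×C: time 23, value 59
Best: 77 marks.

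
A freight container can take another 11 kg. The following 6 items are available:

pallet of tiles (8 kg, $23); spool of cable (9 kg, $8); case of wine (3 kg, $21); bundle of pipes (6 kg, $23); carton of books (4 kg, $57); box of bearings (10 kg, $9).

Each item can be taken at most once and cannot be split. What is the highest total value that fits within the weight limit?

Check high-value combinations within 11 kg:
- bundle of pipes+carton of books: weight 6+4=10, value 23+57=80
- case of wine+carton of books: weight 3+4=7, value 21+57=78
- carton of books: weight 4, value 57
- case of wine+bundle of pipes: weight 3+6=9, value 21+23=44
- pallet of tiles+case of wine: weight 8+3=11, value 23+21=44
Best: $80.

$80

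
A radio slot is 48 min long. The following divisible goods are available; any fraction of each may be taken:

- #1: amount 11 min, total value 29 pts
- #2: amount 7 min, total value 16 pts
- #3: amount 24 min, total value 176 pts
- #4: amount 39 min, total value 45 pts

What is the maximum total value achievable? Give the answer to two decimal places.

227.92

Take in order of value per unit:
- #3 (176/24 per unit): all 24 → value 176, running total 176.00
- #1 (29/11 per unit): all 11 → value 29, running total 205.00
- #2 (16/7 per unit): all 7 → value 16, running total 221.00
- #4 (45/39 per unit): 6 of 39 → value 6×45/39 = 6.9231, running total 227.92
Total 227.92.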